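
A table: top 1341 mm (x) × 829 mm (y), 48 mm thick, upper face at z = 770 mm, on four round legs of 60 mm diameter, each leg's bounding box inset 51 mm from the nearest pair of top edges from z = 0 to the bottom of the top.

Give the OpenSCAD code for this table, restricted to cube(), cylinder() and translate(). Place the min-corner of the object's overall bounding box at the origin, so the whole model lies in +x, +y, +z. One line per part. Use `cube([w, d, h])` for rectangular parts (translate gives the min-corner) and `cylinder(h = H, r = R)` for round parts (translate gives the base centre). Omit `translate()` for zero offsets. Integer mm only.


// leg_h = 770 - 48 = 722
translate([0, 0, 722]) cube([1341, 829, 48]);
translate([81, 81, 0]) cylinder(h = 722, r = 30);
translate([1260, 81, 0]) cylinder(h = 722, r = 30);
translate([81, 748, 0]) cylinder(h = 722, r = 30);
translate([1260, 748, 0]) cylinder(h = 722, r = 30);


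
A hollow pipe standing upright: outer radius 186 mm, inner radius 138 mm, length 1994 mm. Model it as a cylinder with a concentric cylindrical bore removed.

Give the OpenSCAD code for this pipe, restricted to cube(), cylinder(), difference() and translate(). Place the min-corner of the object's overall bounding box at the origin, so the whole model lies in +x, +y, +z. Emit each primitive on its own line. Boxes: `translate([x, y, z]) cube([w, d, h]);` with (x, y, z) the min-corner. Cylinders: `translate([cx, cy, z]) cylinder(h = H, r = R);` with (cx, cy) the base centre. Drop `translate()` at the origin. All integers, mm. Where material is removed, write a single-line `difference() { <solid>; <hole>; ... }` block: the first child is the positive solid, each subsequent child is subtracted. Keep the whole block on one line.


difference() { translate([186, 186, 0]) cylinder(h = 1994, r = 186); translate([186, 186, 0]) cylinder(h = 1994, r = 138); }


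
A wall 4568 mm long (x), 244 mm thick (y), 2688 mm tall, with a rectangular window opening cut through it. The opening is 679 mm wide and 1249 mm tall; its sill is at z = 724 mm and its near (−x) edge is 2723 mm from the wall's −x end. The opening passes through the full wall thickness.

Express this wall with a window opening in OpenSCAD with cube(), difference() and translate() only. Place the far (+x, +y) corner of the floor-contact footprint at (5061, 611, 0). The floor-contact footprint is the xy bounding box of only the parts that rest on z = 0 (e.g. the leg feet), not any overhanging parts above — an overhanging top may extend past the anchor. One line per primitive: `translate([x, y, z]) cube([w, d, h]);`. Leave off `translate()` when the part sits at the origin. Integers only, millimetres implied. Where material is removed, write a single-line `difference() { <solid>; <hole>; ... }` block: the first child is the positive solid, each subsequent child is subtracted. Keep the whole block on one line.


difference() { translate([493, 367, 0]) cube([4568, 244, 2688]); translate([3216, 367, 724]) cube([679, 244, 1249]); }


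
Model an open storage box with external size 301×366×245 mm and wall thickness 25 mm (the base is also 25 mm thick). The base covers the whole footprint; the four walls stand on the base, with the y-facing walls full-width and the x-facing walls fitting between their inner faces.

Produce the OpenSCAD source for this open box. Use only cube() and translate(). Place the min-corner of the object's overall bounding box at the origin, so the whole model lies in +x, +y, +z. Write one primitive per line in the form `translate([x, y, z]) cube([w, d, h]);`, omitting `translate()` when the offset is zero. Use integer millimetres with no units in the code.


cube([301, 366, 25]);
translate([0, 0, 25]) cube([301, 25, 220]);
translate([0, 341, 25]) cube([301, 25, 220]);
translate([0, 25, 25]) cube([25, 316, 220]);
translate([276, 25, 25]) cube([25, 316, 220]);


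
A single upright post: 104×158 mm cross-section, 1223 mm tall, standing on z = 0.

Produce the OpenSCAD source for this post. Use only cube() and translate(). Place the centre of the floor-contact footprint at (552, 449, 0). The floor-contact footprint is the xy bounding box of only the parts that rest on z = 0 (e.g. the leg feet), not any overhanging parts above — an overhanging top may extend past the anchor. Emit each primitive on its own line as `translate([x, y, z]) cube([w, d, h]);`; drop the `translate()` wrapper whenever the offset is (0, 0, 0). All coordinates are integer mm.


translate([500, 370, 0]) cube([104, 158, 1223]);


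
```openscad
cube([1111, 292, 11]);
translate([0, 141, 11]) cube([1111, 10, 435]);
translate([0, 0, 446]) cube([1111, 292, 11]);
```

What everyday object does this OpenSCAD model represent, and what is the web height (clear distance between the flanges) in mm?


An I-beam. The web height is 435 mm.

Two wide flanges with a thin centred web — an I-beam. Overall 457 mm minus two 11 mm flanges gives a web of 457 − 2·11 = 435 mm.


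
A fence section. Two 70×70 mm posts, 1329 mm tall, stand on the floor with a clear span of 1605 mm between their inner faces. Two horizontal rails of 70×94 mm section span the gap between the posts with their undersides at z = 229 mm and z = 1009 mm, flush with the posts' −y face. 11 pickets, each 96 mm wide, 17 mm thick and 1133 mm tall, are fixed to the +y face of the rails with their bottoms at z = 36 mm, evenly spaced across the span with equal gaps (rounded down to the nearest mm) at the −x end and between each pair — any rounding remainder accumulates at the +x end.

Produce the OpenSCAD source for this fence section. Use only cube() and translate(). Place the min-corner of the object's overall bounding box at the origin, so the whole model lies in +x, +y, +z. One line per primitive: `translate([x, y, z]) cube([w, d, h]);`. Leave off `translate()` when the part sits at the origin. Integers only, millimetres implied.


cube([70, 70, 1329]);
translate([1675, 0, 0]) cube([70, 70, 1329]);
translate([70, 0, 229]) cube([1605, 70, 94]);
translate([70, 0, 1009]) cube([1605, 70, 94]);
translate([115, 70, 36]) cube([96, 17, 1133]);
translate([256, 70, 36]) cube([96, 17, 1133]);
translate([397, 70, 36]) cube([96, 17, 1133]);
translate([538, 70, 36]) cube([96, 17, 1133]);
translate([679, 70, 36]) cube([96, 17, 1133]);
translate([820, 70, 36]) cube([96, 17, 1133]);
translate([961, 70, 36]) cube([96, 17, 1133]);
translate([1102, 70, 36]) cube([96, 17, 1133]);
translate([1243, 70, 36]) cube([96, 17, 1133]);
translate([1384, 70, 36]) cube([96, 17, 1133]);
translate([1525, 70, 36]) cube([96, 17, 1133]);


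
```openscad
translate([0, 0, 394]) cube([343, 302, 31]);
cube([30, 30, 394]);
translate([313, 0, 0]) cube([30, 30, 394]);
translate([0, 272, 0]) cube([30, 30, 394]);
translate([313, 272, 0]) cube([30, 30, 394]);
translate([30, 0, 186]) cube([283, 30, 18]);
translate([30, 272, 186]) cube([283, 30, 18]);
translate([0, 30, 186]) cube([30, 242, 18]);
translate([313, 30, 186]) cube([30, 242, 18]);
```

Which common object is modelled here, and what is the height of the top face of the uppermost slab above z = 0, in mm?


A stool. The seat height is 425 mm.

A 343×302×31 slab at z = 394 on four corner posts — a stool. The seat top is 394 + 31 = 425 mm.


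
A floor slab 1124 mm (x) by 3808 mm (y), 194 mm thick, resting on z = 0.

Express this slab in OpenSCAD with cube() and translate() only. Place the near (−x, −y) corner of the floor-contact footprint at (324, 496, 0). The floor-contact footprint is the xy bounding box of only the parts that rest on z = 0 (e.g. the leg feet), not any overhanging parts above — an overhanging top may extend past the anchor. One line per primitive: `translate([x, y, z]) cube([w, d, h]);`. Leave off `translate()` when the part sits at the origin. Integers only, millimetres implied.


translate([324, 496, 0]) cube([1124, 3808, 194]);


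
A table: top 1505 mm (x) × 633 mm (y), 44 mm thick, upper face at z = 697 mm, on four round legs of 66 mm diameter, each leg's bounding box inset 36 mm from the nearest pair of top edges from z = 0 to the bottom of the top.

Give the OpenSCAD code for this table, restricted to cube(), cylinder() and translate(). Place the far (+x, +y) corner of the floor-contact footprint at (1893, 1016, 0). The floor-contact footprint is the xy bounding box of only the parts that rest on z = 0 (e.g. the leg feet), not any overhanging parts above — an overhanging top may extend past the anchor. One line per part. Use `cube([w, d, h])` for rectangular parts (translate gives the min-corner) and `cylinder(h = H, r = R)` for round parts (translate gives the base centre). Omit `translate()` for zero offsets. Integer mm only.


translate([424, 419, 653]) cube([1505, 633, 44]);
translate([493, 488, 0]) cylinder(h = 653, r = 33);
translate([1860, 488, 0]) cylinder(h = 653, r = 33);
translate([493, 983, 0]) cylinder(h = 653, r = 33);
translate([1860, 983, 0]) cylinder(h = 653, r = 33);


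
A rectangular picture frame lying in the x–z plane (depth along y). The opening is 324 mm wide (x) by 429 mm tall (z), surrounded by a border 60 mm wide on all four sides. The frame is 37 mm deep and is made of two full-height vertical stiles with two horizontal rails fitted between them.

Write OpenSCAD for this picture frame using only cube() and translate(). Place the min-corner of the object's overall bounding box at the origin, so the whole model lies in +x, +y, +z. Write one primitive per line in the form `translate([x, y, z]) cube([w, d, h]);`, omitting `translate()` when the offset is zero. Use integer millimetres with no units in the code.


cube([60, 37, 549]);
translate([384, 0, 0]) cube([60, 37, 549]);
translate([60, 0, 0]) cube([324, 37, 60]);
translate([60, 0, 489]) cube([324, 37, 60]);


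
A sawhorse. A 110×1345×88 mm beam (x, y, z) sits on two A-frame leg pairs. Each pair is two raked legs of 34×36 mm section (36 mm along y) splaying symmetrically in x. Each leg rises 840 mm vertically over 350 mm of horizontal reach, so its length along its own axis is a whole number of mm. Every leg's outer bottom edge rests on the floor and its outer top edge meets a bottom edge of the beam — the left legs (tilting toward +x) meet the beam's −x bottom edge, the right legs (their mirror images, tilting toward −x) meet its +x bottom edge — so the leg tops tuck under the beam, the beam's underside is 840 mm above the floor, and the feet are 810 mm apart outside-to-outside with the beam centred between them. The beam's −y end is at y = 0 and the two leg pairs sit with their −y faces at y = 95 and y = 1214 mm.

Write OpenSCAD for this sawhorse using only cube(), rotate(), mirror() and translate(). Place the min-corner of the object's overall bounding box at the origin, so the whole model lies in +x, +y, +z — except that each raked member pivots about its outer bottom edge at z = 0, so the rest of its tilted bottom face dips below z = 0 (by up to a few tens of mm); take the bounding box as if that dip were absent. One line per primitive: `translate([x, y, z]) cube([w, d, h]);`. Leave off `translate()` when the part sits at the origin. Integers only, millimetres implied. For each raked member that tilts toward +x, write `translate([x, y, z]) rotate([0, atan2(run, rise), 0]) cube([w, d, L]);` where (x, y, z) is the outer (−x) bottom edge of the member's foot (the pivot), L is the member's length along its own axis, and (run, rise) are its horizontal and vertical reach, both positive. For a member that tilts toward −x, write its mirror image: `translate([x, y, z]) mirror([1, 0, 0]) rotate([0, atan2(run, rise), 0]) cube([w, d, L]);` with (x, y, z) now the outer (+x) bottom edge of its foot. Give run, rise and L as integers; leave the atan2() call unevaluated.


// leg length = √(350² + 840²) = 910
// right-leg outer foot x = 2·350 + 110 = 810
// beam min-corner = (350, 0, 840)
translate([350, 0, 840]) cube([110, 1345, 88]);
translate([0, 95, 0]) rotate([0, atan2(350, 840), 0]) cube([34, 36, 910]);
translate([810, 95, 0]) mirror([1, 0, 0]) rotate([0, atan2(350, 840), 0]) cube([34, 36, 910]);
translate([0, 1214, 0]) rotate([0, atan2(350, 840), 0]) cube([34, 36, 910]);
translate([810, 1214, 0]) mirror([1, 0, 0]) rotate([0, atan2(350, 840), 0]) cube([34, 36, 910]);


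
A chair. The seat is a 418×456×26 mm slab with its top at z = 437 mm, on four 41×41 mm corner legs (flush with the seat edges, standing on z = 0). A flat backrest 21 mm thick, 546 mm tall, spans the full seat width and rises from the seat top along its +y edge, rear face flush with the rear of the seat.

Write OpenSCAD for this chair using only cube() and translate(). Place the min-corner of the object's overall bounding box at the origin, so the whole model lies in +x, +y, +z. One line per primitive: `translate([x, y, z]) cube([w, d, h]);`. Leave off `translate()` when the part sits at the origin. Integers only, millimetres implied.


translate([0, 0, 411]) cube([418, 456, 26]);
cube([41, 41, 411]);
translate([377, 0, 0]) cube([41, 41, 411]);
translate([0, 415, 0]) cube([41, 41, 411]);
translate([377, 415, 0]) cube([41, 41, 411]);
translate([0, 435, 437]) cube([418, 21, 546]);


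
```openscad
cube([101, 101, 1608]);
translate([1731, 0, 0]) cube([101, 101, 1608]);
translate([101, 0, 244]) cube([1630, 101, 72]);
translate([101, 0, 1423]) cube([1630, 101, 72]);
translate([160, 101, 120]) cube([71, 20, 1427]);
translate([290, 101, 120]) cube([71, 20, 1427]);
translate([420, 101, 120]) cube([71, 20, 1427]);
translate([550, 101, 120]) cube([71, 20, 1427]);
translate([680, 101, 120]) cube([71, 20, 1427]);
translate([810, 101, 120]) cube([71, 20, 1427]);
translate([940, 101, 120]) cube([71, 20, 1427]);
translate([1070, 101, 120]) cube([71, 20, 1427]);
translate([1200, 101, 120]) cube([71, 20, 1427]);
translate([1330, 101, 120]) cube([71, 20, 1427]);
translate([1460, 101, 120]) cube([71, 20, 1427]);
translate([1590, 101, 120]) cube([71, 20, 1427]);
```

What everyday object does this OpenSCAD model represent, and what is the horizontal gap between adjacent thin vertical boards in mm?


A fence section. The picket gap is 59 mm.

Two posts, two rails, 12 pickets — a fence section. Span 1630 mm holds 12 pickets of 71 mm with 13 equal gaps: ⌊(1630 − 12·71) / 13⌋ = 59 mm.


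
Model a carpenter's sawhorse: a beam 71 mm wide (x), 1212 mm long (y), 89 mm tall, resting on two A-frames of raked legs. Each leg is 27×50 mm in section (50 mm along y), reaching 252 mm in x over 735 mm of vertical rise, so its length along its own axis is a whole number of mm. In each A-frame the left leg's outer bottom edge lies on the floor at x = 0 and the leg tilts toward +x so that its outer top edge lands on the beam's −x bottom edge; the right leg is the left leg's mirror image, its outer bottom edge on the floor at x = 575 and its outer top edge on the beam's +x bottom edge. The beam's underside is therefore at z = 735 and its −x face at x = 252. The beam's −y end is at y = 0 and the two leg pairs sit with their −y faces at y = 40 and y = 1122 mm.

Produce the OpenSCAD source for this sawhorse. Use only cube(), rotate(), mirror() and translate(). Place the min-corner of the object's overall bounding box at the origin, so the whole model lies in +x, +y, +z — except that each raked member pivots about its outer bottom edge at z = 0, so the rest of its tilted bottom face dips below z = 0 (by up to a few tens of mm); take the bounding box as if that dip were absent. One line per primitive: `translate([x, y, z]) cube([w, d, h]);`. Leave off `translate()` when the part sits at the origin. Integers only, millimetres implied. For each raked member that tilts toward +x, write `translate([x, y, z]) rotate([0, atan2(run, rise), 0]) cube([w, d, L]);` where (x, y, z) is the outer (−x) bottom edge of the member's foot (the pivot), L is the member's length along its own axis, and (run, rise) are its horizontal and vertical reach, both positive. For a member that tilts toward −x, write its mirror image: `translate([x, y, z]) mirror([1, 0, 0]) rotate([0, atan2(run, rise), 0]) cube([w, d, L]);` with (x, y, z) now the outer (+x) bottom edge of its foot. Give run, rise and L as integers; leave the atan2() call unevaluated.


translate([252, 0, 735]) cube([71, 1212, 89]);
translate([0, 40, 0]) rotate([0, atan2(252, 735), 0]) cube([27, 50, 777]);
translate([575, 40, 0]) mirror([1, 0, 0]) rotate([0, atan2(252, 735), 0]) cube([27, 50, 777]);
translate([0, 1122, 0]) rotate([0, atan2(252, 735), 0]) cube([27, 50, 777]);
translate([575, 1122, 0]) mirror([1, 0, 0]) rotate([0, atan2(252, 735), 0]) cube([27, 50, 777]);


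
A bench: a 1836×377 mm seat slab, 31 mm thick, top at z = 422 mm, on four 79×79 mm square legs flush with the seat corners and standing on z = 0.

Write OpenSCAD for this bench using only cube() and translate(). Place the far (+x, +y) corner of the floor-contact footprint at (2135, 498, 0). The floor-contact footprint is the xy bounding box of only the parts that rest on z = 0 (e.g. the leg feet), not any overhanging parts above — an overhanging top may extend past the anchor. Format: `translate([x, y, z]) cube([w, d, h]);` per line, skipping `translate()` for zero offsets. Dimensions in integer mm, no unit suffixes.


translate([299, 121, 391]) cube([1836, 377, 31]);
translate([299, 121, 0]) cube([79, 79, 391]);
translate([299, 419, 0]) cube([79, 79, 391]);
translate([2056, 121, 0]) cube([79, 79, 391]);
translate([2056, 419, 0]) cube([79, 79, 391]);


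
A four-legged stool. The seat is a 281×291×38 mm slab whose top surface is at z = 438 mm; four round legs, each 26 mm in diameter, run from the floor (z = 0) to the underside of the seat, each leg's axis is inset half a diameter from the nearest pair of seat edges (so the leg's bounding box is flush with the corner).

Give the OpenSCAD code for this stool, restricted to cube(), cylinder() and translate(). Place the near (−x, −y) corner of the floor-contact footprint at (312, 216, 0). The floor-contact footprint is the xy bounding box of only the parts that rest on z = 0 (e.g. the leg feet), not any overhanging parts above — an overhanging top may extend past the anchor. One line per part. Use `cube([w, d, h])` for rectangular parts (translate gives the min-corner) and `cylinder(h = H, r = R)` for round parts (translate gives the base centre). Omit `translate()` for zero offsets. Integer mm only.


translate([312, 216, 400]) cube([281, 291, 38]);
translate([325, 229, 0]) cylinder(h = 400, r = 13);
translate([580, 229, 0]) cylinder(h = 400, r = 13);
translate([325, 494, 0]) cylinder(h = 400, r = 13);
translate([580, 494, 0]) cylinder(h = 400, r = 13);


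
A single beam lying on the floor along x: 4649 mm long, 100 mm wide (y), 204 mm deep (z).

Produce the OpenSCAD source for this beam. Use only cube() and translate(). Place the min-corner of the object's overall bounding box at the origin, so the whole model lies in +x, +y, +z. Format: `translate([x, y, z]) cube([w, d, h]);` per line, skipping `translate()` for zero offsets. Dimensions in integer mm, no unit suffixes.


cube([4649, 100, 204]);


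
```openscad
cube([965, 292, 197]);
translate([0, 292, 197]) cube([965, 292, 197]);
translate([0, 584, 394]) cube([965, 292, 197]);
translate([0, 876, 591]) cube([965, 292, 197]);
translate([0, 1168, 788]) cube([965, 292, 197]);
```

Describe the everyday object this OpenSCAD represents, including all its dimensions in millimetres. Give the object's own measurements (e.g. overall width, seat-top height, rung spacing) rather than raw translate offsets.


A straight staircase of 5 solid steps. Each step is 965 mm wide (x), 292 mm deep (y, the going) and 197 mm tall (the rise). The first step rests on the floor; each subsequent step sits one going further in +y and one rise higher in +z, directly behind and above the previous step with no overlap.


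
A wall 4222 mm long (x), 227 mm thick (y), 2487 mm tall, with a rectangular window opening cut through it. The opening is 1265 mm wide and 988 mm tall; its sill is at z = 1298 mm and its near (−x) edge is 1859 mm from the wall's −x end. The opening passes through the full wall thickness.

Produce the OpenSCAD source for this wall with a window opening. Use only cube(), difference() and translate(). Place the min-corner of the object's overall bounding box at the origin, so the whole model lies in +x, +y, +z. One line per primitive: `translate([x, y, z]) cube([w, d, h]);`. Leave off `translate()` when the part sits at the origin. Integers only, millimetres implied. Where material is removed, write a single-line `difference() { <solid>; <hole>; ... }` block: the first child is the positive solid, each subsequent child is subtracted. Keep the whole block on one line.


difference() { cube([4222, 227, 2487]); translate([1859, 0, 1298]) cube([1265, 227, 988]); }


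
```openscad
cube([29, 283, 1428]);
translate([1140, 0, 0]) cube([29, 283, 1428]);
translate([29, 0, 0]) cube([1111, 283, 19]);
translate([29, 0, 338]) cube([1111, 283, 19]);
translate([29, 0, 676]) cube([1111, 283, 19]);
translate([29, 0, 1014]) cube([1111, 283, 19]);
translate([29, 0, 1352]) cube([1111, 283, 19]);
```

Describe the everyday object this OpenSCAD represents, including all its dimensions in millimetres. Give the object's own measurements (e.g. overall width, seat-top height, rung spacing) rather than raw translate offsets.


An open bookshelf. Two side panels, each 29 mm thick, 283 mm deep and 1428 mm tall, stand 1169 mm apart (outside-to-outside). Between them sit 5 shelves, each 19 mm thick and 283 mm deep, spanning the full gap between the sides. The bottom shelf rests on the floor (its underside at z = 0) and the clear gap between one shelf's top and the next shelf's underside is 319 mm.


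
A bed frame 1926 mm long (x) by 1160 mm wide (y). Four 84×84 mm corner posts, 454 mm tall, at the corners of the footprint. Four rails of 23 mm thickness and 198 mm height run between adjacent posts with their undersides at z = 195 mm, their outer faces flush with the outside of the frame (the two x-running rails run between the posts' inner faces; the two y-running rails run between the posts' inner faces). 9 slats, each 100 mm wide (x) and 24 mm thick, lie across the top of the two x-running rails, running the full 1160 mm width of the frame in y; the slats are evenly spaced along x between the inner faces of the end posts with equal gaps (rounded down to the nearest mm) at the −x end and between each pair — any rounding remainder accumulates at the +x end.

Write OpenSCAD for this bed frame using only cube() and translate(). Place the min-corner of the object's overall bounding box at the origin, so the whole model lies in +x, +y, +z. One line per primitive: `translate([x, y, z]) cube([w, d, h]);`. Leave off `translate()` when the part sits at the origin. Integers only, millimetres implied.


cube([84, 84, 454]);
translate([0, 1076, 0]) cube([84, 84, 454]);
translate([1842, 0, 0]) cube([84, 84, 454]);
translate([1842, 1076, 0]) cube([84, 84, 454]);
translate([84, 0, 195]) cube([1758, 23, 198]);
translate([84, 1137, 195]) cube([1758, 23, 198]);
translate([0, 84, 195]) cube([23, 992, 198]);
translate([1903, 84, 195]) cube([23, 992, 198]);
translate([169, 0, 393]) cube([100, 1160, 24]);
translate([354, 0, 393]) cube([100, 1160, 24]);
translate([539, 0, 393]) cube([100, 1160, 24]);
translate([724, 0, 393]) cube([100, 1160, 24]);
translate([909, 0, 393]) cube([100, 1160, 24]);
translate([1094, 0, 393]) cube([100, 1160, 24]);
translate([1279, 0, 393]) cube([100, 1160, 24]);
translate([1464, 0, 393]) cube([100, 1160, 24]);
translate([1649, 0, 393]) cube([100, 1160, 24]);


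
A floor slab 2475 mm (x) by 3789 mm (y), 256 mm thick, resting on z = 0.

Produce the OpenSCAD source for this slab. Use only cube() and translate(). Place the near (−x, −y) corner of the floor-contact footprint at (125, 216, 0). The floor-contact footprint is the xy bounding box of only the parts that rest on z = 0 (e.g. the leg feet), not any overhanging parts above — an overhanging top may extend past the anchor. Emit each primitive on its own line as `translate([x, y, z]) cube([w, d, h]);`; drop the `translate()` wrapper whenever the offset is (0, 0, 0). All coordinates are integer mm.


translate([125, 216, 0]) cube([2475, 3789, 256]);


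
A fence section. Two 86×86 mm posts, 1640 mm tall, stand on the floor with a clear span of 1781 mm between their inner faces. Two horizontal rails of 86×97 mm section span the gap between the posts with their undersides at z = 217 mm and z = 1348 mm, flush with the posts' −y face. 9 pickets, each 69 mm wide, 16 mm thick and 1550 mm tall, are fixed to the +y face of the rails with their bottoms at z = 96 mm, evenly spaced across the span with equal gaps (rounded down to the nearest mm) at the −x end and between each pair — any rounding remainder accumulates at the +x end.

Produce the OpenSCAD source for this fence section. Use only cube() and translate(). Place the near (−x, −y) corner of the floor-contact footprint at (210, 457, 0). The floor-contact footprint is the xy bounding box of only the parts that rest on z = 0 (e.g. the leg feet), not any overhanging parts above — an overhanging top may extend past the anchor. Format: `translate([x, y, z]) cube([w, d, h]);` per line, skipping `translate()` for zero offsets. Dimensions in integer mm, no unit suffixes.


translate([210, 457, 0]) cube([86, 86, 1640]);
translate([2077, 457, 0]) cube([86, 86, 1640]);
translate([296, 457, 217]) cube([1781, 86, 97]);
translate([296, 457, 1348]) cube([1781, 86, 97]);
translate([412, 543, 96]) cube([69, 16, 1550]);
translate([597, 543, 96]) cube([69, 16, 1550]);
translate([782, 543, 96]) cube([69, 16, 1550]);
translate([967, 543, 96]) cube([69, 16, 1550]);
translate([1152, 543, 96]) cube([69, 16, 1550]);
translate([1337, 543, 96]) cube([69, 16, 1550]);
translate([1522, 543, 96]) cube([69, 16, 1550]);
translate([1707, 543, 96]) cube([69, 16, 1550]);
translate([1892, 543, 96]) cube([69, 16, 1550]);


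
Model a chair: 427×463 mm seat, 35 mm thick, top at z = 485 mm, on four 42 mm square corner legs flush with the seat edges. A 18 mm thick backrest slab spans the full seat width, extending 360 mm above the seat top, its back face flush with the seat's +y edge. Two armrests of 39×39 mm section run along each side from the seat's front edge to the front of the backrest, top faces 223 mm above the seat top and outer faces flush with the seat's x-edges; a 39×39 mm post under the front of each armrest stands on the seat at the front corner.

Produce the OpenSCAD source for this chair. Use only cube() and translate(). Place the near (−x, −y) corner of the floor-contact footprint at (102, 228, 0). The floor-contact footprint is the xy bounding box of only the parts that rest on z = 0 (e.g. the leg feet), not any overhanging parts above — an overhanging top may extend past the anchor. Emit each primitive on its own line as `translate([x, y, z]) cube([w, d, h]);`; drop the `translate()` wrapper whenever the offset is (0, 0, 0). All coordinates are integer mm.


translate([102, 228, 450]) cube([427, 463, 35]);
translate([102, 228, 0]) cube([42, 42, 450]);
translate([487, 228, 0]) cube([42, 42, 450]);
translate([102, 649, 0]) cube([42, 42, 450]);
translate([487, 649, 0]) cube([42, 42, 450]);
translate([102, 673, 485]) cube([427, 18, 360]);
translate([102, 228, 669]) cube([39, 445, 39]);
translate([490, 228, 669]) cube([39, 445, 39]);
translate([102, 228, 485]) cube([39, 39, 184]);
translate([490, 228, 485]) cube([39, 39, 184]);


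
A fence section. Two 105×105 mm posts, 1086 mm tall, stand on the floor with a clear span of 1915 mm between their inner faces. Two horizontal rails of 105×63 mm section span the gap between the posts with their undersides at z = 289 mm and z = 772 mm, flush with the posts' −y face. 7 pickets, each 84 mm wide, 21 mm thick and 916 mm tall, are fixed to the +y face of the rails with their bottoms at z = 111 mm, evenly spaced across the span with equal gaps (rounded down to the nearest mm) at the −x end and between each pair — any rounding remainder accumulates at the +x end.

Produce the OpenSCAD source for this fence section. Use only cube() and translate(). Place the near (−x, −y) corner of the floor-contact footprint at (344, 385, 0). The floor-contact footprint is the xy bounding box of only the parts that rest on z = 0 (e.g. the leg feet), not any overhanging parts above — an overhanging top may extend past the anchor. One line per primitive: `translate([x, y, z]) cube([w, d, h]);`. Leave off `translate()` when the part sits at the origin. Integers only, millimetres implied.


translate([344, 385, 0]) cube([105, 105, 1086]);
translate([2364, 385, 0]) cube([105, 105, 1086]);
translate([449, 385, 289]) cube([1915, 105, 63]);
translate([449, 385, 772]) cube([1915, 105, 63]);
translate([614, 490, 111]) cube([84, 21, 916]);
translate([863, 490, 111]) cube([84, 21, 916]);
translate([1112, 490, 111]) cube([84, 21, 916]);
translate([1361, 490, 111]) cube([84, 21, 916]);
translate([1610, 490, 111]) cube([84, 21, 916]);
translate([1859, 490, 111]) cube([84, 21, 916]);
translate([2108, 490, 111]) cube([84, 21, 916]);


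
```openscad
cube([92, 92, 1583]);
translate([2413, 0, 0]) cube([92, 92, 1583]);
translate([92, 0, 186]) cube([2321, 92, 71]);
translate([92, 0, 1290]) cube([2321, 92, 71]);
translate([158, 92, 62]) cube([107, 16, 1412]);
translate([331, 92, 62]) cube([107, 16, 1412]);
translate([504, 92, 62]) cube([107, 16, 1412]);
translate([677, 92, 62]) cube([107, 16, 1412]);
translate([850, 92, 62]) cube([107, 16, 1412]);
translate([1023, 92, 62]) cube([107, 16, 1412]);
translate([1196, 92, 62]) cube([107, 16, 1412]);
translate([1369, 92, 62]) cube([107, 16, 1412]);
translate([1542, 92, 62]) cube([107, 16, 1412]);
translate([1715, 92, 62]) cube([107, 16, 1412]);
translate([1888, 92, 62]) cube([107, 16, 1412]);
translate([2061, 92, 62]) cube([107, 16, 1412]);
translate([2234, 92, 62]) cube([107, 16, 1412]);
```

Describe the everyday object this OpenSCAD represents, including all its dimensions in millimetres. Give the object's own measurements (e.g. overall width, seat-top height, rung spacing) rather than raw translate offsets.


A fence section. Two 92×92 mm posts, 1583 mm tall, stand on the floor with a clear span of 2321 mm between their inner faces. Two horizontal rails of 92×71 mm section span the gap between the posts with their undersides at z = 186 mm and z = 1290 mm, flush with the posts' −y face. 13 pickets, each 107 mm wide, 16 mm thick and 1412 mm tall, are fixed to the +y face of the rails with their bottoms at z = 62 mm, spaced across the span with a 66 mm gap after the −x post and between neighbouring pickets, with 72 mm left before the +x post.


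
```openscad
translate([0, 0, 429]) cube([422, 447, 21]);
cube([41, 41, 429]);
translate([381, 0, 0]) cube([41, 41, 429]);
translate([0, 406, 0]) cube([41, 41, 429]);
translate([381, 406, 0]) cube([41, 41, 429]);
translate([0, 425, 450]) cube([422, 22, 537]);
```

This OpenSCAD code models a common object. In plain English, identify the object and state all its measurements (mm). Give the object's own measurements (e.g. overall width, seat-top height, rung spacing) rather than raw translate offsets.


A chair. The seat is a 422×447×21 mm slab with its top at z = 450 mm, on four 41×41 mm corner legs (flush with the seat edges, standing on z = 0). A flat backrest 22 mm thick, 537 mm tall, spans the full seat width and rises from the seat top along its +y edge, rear face flush with the rear of the seat.


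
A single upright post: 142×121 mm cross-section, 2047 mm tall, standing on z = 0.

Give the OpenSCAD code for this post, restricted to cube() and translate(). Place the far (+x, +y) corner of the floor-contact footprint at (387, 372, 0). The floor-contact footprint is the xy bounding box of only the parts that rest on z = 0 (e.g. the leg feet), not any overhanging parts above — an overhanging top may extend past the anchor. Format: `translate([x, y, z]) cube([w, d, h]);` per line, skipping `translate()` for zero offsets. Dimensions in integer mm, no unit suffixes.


translate([245, 251, 0]) cube([142, 121, 2047]);


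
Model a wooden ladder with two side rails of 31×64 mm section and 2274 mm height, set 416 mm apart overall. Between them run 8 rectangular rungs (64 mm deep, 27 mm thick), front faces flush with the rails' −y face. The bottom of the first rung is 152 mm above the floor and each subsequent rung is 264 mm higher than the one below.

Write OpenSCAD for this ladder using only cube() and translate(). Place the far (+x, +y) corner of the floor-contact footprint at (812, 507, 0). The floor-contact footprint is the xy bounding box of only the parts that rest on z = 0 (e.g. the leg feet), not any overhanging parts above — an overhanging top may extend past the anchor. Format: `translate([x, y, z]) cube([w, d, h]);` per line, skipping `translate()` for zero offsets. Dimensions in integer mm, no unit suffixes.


// rung span = 416 - 2*31 = 354
// rung[k] z = 152 + k*264
translate([396, 443, 0]) cube([31, 64, 2274]);
translate([781, 443, 0]) cube([31, 64, 2274]);
translate([427, 443, 152]) cube([354, 64, 27]);
translate([427, 443, 416]) cube([354, 64, 27]);
translate([427, 443, 680]) cube([354, 64, 27]);
translate([427, 443, 944]) cube([354, 64, 27]);
translate([427, 443, 1208]) cube([354, 64, 27]);
translate([427, 443, 1472]) cube([354, 64, 27]);
translate([427, 443, 1736]) cube([354, 64, 27]);
translate([427, 443, 2000]) cube([354, 64, 27]);


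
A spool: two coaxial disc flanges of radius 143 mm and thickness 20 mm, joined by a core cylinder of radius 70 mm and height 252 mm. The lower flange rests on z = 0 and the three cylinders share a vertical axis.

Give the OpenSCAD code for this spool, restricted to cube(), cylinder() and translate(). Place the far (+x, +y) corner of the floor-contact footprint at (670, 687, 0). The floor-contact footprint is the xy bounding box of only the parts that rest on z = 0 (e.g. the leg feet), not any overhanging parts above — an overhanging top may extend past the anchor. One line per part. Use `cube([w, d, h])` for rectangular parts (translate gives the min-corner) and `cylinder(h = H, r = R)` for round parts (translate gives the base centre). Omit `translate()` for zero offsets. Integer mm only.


translate([527, 544, 0]) cylinder(h = 20, r = 143);
translate([527, 544, 20]) cylinder(h = 252, r = 70);
translate([527, 544, 272]) cylinder(h = 20, r = 143);


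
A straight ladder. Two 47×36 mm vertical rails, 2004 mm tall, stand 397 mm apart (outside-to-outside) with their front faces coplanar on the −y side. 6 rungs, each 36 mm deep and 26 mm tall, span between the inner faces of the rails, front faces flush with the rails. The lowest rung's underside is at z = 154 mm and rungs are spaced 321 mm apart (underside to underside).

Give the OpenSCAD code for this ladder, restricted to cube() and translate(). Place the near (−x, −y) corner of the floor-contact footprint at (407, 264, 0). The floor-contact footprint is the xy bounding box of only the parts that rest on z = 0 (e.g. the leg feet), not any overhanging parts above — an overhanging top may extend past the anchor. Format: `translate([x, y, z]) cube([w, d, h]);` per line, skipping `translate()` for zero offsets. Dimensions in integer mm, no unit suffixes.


// rung span = 397 - 2*47 = 303
// rung[k] z = 154 + k*321
translate([407, 264, 0]) cube([47, 36, 2004]);
translate([757, 264, 0]) cube([47, 36, 2004]);
translate([454, 264, 154]) cube([303, 36, 26]);
translate([454, 264, 475]) cube([303, 36, 26]);
translate([454, 264, 796]) cube([303, 36, 26]);
translate([454, 264, 1117]) cube([303, 36, 26]);
translate([454, 264, 1438]) cube([303, 36, 26]);
translate([454, 264, 1759]) cube([303, 36, 26]);


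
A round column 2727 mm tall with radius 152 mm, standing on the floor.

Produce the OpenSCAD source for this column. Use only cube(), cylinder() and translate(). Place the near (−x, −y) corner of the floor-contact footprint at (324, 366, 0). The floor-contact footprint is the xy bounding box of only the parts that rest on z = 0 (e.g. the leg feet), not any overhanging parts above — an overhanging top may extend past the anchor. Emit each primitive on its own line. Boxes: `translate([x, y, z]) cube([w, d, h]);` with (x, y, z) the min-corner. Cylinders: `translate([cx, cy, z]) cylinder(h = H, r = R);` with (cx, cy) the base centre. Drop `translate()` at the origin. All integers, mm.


translate([476, 518, 0]) cylinder(h = 2727, r = 152);


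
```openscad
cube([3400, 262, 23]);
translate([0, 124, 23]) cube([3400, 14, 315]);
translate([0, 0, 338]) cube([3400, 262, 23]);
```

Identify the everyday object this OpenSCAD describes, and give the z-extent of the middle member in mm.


An I-beam. The web height is 315 mm.

Two wide flanges with a thin centred web — an I-beam. Overall 361 mm minus two 23 mm flanges gives a web of 361 − 2·23 = 315 mm.


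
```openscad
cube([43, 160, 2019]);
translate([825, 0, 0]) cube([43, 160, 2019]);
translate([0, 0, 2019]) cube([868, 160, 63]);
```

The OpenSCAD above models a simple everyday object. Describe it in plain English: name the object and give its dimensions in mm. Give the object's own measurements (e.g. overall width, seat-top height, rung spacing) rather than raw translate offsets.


A door frame. The clear opening is 782 mm wide and 2019 mm high. Two 43 mm wide jambs, 160 mm deep, stand either side of the opening from the floor to the top of the opening. A 63 mm thick head sits across the top of both jambs, spanning the full outside width of the frame.


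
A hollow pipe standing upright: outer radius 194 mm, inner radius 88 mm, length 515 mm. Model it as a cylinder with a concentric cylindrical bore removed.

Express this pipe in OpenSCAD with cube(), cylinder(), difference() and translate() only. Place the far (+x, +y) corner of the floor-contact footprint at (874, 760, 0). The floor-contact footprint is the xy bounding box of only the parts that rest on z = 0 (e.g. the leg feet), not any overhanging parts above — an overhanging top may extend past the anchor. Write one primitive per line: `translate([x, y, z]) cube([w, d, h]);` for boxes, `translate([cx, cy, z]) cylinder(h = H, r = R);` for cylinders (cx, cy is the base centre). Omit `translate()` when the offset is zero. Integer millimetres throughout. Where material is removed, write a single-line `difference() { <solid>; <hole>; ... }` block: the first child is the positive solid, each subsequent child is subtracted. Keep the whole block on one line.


difference() { translate([680, 566, 0]) cylinder(h = 515, r = 194); translate([680, 566, 0]) cylinder(h = 515, r = 88); }


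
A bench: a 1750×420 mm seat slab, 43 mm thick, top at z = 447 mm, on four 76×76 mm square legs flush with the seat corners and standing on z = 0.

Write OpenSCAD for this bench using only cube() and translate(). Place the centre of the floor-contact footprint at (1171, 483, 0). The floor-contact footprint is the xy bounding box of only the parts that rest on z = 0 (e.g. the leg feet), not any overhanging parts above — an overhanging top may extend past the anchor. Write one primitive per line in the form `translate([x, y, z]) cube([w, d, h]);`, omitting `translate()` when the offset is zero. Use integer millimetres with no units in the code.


translate([296, 273, 404]) cube([1750, 420, 43]);
translate([296, 273, 0]) cube([76, 76, 404]);
translate([296, 617, 0]) cube([76, 76, 404]);
translate([1970, 273, 0]) cube([76, 76, 404]);
translate([1970, 617, 0]) cube([76, 76, 404]);


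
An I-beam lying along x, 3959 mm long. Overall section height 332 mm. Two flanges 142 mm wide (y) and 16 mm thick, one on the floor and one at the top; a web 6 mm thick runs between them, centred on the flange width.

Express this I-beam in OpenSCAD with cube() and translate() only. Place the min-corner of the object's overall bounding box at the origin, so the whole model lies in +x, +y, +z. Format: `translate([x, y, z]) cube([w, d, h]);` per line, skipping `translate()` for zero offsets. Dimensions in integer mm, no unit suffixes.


cube([3959, 142, 16]);
translate([0, 68, 16]) cube([3959, 6, 300]);
translate([0, 0, 316]) cube([3959, 142, 16]);
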